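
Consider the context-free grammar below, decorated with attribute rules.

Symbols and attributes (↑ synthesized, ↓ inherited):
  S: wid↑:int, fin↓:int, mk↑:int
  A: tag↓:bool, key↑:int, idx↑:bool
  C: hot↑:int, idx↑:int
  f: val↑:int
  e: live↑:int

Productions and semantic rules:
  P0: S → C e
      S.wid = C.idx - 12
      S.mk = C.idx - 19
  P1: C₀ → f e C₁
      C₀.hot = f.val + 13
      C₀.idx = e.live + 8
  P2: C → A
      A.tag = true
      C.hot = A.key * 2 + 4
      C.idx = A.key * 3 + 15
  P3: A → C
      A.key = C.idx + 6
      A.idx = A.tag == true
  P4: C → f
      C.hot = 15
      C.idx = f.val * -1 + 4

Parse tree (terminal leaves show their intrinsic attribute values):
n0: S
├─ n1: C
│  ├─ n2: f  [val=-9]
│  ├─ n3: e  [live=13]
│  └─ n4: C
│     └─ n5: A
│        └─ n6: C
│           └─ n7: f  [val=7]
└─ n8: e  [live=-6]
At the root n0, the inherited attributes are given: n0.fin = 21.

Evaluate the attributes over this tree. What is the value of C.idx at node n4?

24

1. n0.fin = 21  [given at root]
2. n2.val = -9  [terminal]
3. n3.live = 13  [terminal]
4. n5.tag = true  [true]
5. n7.val = 7  [terminal]
6. n6.hot = 15  [15]
7. n6.idx = -3  [f.val * -1 + 4]
8. n5.key = 3  [C.idx + 6]
9. n5.idx = true  [A.tag == true]
10. n4.hot = 10  [A.key * 2 + 4]
11. n4.idx = 24  [A.key * 3 + 15]
12. n1.hot = 4  [f.val + 13]
13. n1.idx = 21  [e.live + 8]
14. n8.live = -6  [terminal]
15. n0.wid = 9  [C.idx - 12]
16. n0.mk = 2  [C.idx - 19]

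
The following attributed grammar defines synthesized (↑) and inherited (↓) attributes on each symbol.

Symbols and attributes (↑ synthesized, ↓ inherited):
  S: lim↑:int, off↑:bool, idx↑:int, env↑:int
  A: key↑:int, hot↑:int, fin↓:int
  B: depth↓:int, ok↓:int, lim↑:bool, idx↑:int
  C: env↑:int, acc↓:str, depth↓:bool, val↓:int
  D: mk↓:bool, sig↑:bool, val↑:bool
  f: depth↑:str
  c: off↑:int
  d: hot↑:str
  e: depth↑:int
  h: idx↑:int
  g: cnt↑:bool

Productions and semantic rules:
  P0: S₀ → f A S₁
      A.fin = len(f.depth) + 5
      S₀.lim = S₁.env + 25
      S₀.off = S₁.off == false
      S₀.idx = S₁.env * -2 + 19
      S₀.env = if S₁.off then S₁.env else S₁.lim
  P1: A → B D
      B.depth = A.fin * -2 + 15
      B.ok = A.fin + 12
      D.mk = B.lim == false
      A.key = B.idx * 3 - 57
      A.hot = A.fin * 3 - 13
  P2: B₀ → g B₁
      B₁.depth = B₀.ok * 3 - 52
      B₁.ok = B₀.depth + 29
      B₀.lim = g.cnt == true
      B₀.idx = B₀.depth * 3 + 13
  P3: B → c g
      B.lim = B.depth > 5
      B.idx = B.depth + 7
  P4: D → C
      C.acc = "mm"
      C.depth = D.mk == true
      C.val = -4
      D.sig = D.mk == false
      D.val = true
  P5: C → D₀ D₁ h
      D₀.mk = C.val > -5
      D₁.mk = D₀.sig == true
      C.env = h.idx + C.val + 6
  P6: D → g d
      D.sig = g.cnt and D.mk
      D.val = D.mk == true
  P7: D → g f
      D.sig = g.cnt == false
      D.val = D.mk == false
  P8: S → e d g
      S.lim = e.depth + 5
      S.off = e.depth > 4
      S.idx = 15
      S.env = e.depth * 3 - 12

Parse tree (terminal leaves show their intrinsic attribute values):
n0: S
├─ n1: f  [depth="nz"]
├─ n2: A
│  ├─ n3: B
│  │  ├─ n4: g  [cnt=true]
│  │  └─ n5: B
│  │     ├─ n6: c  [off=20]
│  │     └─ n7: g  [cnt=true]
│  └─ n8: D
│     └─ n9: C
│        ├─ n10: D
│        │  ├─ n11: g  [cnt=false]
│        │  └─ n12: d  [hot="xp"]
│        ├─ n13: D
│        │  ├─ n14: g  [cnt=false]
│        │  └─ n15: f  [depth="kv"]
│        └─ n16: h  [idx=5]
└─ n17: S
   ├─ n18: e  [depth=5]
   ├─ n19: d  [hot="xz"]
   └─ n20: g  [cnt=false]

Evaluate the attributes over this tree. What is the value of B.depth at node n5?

5

1. n1.depth = "nz"  [terminal]
2. n2.fin = 7  [len(f.depth) + 5]
3. n3.depth = 1  [A.fin * -2 + 15]
4. n3.ok = 19  [A.fin + 12]
5. n4.cnt = true  [terminal]
6. n5.depth = 5  [B₀.ok * 3 - 52]
7. n5.ok = 30  [B₀.depth + 29]
8. n6.off = 20  [terminal]
9. n7.cnt = true  [terminal]
10. n5.lim = false  [B.depth > 5]
11. n5.idx = 12  [B.depth + 7]
12. n3.lim = true  [g.cnt == true]
13. n3.idx = 16  [B₀.depth * 3 + 13]
14. n8.mk = false  [B.lim == false]
15. n9.acc = "mm"  ["mm"]
16. n9.depth = false  [D.mk == true]
17. n9.val = -4  [-4]
18. n10.mk = true  [C.val > -5]
19. n11.cnt = false  [terminal]
20. n12.hot = "xp"  [terminal]
21. n10.sig = false  [g.cnt and D.mk]
22. n10.val = true  [D.mk == true]
23. n13.mk = false  [D₀.sig == true]
24. n14.cnt = false  [terminal]
25. n15.depth = "kv"  [terminal]
26. n13.sig = true  [g.cnt == false]
27. n13.val = true  [D.mk == false]
28. n16.idx = 5  [terminal]
29. n9.env = 7  [h.idx + C.val + 6]
30. n8.sig = true  [D.mk == false]
31. n8.val = true  [true]
32. n2.key = -9  [B.idx * 3 - 57]
33. n2.hot = 8  [A.fin * 3 - 13]
34. n18.depth = 5  [terminal]
35. n19.hot = "xz"  [terminal]
36. n20.cnt = false  [terminal]
37. n17.lim = 10  [e.depth + 5]
38. n17.off = true  [e.depth > 4]
39. n17.idx = 15  [15]
40. n17.env = 3  [e.depth * 3 - 12]
41. n0.lim = 28  [S₁.env + 25]
42. n0.off = false  [S₁.off == false]
43. n0.idx = 13  [S₁.env * -2 + 19]
44. n0.env = 3  [if S₁.off then S₁.env else S₁.lim]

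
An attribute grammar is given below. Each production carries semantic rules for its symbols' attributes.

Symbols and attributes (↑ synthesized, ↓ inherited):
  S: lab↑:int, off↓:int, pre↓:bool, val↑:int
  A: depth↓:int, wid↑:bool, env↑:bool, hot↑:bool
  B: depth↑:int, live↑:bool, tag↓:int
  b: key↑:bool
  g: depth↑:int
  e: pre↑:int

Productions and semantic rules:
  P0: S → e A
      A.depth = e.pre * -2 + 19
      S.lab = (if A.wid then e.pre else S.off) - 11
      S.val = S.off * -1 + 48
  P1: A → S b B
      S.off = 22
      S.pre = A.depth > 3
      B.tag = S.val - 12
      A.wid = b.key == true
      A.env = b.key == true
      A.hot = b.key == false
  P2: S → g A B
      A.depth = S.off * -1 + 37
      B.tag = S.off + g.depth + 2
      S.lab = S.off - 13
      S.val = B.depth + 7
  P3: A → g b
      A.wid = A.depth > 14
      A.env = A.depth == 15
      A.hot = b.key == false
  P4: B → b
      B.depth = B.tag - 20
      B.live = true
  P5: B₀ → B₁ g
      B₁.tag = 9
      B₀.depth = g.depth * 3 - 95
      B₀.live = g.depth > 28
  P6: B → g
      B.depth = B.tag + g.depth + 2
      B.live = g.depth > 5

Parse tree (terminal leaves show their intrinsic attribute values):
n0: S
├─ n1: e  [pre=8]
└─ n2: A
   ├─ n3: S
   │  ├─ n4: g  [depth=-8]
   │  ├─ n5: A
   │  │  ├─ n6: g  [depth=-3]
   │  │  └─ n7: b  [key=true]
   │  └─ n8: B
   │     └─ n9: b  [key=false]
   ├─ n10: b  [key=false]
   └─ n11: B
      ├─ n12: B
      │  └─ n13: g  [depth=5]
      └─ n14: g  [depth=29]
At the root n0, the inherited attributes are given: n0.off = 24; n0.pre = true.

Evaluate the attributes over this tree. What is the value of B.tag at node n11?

-9

1. n0.off = 24  [given at root]
2. n0.pre = true  [given at root]
3. n1.pre = 8  [terminal]
4. n2.depth = 3  [e.pre * -2 + 19]
5. n3.off = 22  [22]
6. n3.pre = false  [A.depth > 3]
7. n4.depth = -8  [terminal]
8. n5.depth = 15  [S.off * -1 + 37]
9. n6.depth = -3  [terminal]
10. n7.key = true  [terminal]
11. n5.wid = true  [A.depth > 14]
12. n5.env = true  [A.depth == 15]
13. n5.hot = false  [b.key == false]
14. n8.tag = 16  [S.off + g.depth + 2]
15. n9.key = false  [terminal]
16. n8.depth = -4  [B.tag - 20]
17. n8.live = true  [true]
18. n3.lab = 9  [S.off - 13]
19. n3.val = 3  [B.depth + 7]
20. n10.key = false  [terminal]
21. n11.tag = -9  [S.val - 12]
22. n12.tag = 9  [9]
23. n13.depth = 5  [terminal]
24. n12.depth = 16  [B.tag + g.depth + 2]
25. n12.live = false  [g.depth > 5]
26. n14.depth = 29  [terminal]
27. n11.depth = -8  [g.depth * 3 - 95]
28. n11.live = true  [g.depth > 28]
29. n2.wid = false  [b.key == true]
30. n2.env = false  [b.key == true]
31. n2.hot = true  [b.key == false]
32. n0.lab = 13  [(if A.wid then e.pre else S.off) - 11]
33. n0.val = 24  [S.off * -1 + 48]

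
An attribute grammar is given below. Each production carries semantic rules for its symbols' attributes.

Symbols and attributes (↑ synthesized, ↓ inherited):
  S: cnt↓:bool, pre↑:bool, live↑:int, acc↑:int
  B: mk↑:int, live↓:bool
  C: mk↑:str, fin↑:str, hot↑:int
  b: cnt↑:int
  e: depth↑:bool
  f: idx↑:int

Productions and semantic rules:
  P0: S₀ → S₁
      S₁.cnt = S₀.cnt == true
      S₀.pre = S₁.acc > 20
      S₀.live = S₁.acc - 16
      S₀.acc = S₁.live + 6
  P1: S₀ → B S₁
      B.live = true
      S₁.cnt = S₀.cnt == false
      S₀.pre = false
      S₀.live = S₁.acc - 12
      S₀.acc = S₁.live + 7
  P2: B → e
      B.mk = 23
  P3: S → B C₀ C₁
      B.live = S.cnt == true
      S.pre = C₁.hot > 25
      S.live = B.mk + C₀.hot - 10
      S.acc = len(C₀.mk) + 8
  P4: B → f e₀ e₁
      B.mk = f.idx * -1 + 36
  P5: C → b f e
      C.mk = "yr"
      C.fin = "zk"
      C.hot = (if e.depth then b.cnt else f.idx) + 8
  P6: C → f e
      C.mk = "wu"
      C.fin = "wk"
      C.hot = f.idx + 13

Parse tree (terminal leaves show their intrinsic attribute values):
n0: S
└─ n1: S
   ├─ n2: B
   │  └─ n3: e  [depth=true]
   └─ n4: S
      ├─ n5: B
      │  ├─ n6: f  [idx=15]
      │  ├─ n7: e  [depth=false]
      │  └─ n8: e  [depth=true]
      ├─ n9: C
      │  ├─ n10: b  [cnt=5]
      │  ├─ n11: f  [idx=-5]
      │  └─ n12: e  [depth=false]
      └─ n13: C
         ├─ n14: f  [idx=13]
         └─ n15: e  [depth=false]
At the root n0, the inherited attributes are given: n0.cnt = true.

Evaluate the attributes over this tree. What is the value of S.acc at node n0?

4

1. n0.cnt = true  [given at root]
2. n1.cnt = true  [S₀.cnt == true]
3. n2.live = true  [true]
4. n3.depth = true  [terminal]
5. n2.mk = 23  [23]
6. n4.cnt = false  [S₀.cnt == false]
7. n5.live = false  [S.cnt == true]
8. n6.idx = 15  [terminal]
9. n7.depth = false  [terminal]
10. n8.depth = true  [terminal]
11. n5.mk = 21  [f.idx * -1 + 36]
12. n10.cnt = 5  [terminal]
13. n11.idx = -5  [terminal]
14. n12.depth = false  [terminal]
15. n9.mk = "yr"  ["yr"]
16. n9.fin = "zk"  ["zk"]
17. n9.hot = 3  [(if e.depth then b.cnt else f.idx) + 8]
18. n14.idx = 13  [terminal]
19. n15.depth = false  [terminal]
20. n13.mk = "wu"  ["wu"]
21. n13.fin = "wk"  ["wk"]
22. n13.hot = 26  [f.idx + 13]
23. n4.pre = true  [C₁.hot > 25]
24. n4.live = 14  [B.mk + C₀.hot - 10]
25. n4.acc = 10  [len(C₀.mk) + 8]
26. n1.pre = false  [false]
27. n1.live = -2  [S₁.acc - 12]
28. n1.acc = 21  [S₁.live + 7]
29. n0.pre = true  [S₁.acc > 20]
30. n0.live = 5  [S₁.acc - 16]
31. n0.acc = 4  [S₁.live + 6]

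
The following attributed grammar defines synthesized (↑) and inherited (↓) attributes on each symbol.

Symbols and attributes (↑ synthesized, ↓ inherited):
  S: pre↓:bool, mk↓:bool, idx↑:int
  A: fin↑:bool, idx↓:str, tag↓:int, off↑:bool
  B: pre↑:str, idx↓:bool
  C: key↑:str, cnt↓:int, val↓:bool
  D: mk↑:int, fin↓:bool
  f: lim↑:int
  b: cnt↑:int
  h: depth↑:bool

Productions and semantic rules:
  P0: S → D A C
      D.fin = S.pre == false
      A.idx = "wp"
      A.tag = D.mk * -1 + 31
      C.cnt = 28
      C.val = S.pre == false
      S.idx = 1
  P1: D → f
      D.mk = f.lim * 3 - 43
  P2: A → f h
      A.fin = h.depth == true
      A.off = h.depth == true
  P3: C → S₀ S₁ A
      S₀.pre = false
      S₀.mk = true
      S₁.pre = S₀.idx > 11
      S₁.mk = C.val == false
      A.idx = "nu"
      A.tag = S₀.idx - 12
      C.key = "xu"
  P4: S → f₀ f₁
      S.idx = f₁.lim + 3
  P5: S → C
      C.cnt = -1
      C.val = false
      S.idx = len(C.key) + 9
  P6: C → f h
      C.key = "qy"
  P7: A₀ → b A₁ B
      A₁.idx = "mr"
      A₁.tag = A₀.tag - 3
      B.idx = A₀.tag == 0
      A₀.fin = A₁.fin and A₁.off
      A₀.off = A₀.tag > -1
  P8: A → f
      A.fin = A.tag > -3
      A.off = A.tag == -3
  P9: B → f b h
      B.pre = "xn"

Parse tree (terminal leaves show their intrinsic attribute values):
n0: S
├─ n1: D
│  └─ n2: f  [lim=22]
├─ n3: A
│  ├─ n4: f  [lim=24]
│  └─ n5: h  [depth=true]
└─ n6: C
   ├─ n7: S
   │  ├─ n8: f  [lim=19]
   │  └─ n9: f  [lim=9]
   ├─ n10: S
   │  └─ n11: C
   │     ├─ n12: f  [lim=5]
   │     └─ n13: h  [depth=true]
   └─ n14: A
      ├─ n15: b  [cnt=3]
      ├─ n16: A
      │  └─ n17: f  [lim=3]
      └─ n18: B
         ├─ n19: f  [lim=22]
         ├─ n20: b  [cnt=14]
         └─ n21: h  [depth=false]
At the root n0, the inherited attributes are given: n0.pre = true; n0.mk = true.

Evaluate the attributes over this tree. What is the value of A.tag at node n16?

1. n0.pre = true  [given at root]
2. n0.mk = true  [given at root]
3. n1.fin = false  [S.pre == false]
4. n2.lim = 22  [terminal]
5. n1.mk = 23  [f.lim * 3 - 43]
6. n3.idx = "wp"  ["wp"]
7. n3.tag = 8  [D.mk * -1 + 31]
8. n4.lim = 24  [terminal]
9. n5.depth = true  [terminal]
10. n3.fin = true  [h.depth == true]
11. n3.off = true  [h.depth == true]
12. n6.cnt = 28  [28]
13. n6.val = false  [S.pre == false]
14. n7.pre = false  [false]
15. n7.mk = true  [true]
16. n8.lim = 19  [terminal]
17. n9.lim = 9  [terminal]
18. n7.idx = 12  [f₁.lim + 3]
19. n10.pre = true  [S₀.idx > 11]
20. n10.mk = true  [C.val == false]
21. n11.cnt = -1  [-1]
22. n11.val = false  [false]
23. n12.lim = 5  [terminal]
24. n13.depth = true  [terminal]
25. n11.key = "qy"  ["qy"]
26. n10.idx = 11  [len(C.key) + 9]
27. n14.idx = "nu"  ["nu"]
28. n14.tag = 0  [S₀.idx - 12]
29. n15.cnt = 3  [terminal]
30. n16.idx = "mr"  ["mr"]
31. n16.tag = -3  [A₀.tag - 3]
32. n17.lim = 3  [terminal]
33. n16.fin = false  [A.tag > -3]
34. n16.off = true  [A.tag == -3]
35. n18.idx = true  [A₀.tag == 0]
36. n19.lim = 22  [terminal]
37. n20.cnt = 14  [terminal]
38. n21.depth = false  [terminal]
39. n18.pre = "xn"  ["xn"]
40. n14.fin = false  [A₁.fin and A₁.off]
41. n14.off = true  [A₀.tag > -1]
42. n6.key = "xu"  ["xu"]
43. n0.idx = 1  [1]

-3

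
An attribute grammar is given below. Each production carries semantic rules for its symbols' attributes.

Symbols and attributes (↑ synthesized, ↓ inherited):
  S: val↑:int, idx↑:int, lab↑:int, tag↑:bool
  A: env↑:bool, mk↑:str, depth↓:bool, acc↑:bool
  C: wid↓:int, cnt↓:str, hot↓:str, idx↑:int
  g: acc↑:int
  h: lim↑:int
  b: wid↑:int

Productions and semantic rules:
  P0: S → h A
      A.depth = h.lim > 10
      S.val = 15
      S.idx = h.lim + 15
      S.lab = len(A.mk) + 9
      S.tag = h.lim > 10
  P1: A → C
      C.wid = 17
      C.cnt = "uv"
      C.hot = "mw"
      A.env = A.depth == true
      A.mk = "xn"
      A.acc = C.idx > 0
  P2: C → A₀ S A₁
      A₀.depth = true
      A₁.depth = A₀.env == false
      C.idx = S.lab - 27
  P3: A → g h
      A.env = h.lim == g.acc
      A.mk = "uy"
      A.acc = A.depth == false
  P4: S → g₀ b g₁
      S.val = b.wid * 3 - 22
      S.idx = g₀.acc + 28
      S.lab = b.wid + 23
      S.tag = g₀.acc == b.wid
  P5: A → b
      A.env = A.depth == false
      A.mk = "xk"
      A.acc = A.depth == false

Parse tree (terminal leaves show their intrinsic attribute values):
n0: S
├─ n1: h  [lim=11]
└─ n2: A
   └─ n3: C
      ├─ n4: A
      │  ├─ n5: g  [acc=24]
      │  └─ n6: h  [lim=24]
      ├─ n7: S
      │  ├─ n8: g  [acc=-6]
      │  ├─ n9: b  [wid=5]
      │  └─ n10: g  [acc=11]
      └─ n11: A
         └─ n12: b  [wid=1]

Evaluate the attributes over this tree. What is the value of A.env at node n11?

1. n1.lim = 11  [terminal]
2. n2.depth = true  [h.lim > 10]
3. n3.wid = 17  [17]
4. n3.cnt = "uv"  ["uv"]
5. n3.hot = "mw"  ["mw"]
6. n4.depth = true  [true]
7. n5.acc = 24  [terminal]
8. n6.lim = 24  [terminal]
9. n4.env = true  [h.lim == g.acc]
10. n4.mk = "uy"  ["uy"]
11. n4.acc = false  [A.depth == false]
12. n8.acc = -6  [terminal]
13. n9.wid = 5  [terminal]
14. n10.acc = 11  [terminal]
15. n7.val = -7  [b.wid * 3 - 22]
16. n7.idx = 22  [g₀.acc + 28]
17. n7.lab = 28  [b.wid + 23]
18. n7.tag = false  [g₀.acc == b.wid]
19. n11.depth = false  [A₀.env == false]
20. n12.wid = 1  [terminal]
21. n11.env = true  [A.depth == false]
22. n11.mk = "xk"  ["xk"]
23. n11.acc = true  [A.depth == false]
24. n3.idx = 1  [S.lab - 27]
25. n2.env = true  [A.depth == true]
26. n2.mk = "xn"  ["xn"]
27. n2.acc = true  [C.idx > 0]
28. n0.val = 15  [15]
29. n0.idx = 26  [h.lim + 15]
30. n0.lab = 11  [len(A.mk) + 9]
31. n0.tag = true  [h.lim > 10]

true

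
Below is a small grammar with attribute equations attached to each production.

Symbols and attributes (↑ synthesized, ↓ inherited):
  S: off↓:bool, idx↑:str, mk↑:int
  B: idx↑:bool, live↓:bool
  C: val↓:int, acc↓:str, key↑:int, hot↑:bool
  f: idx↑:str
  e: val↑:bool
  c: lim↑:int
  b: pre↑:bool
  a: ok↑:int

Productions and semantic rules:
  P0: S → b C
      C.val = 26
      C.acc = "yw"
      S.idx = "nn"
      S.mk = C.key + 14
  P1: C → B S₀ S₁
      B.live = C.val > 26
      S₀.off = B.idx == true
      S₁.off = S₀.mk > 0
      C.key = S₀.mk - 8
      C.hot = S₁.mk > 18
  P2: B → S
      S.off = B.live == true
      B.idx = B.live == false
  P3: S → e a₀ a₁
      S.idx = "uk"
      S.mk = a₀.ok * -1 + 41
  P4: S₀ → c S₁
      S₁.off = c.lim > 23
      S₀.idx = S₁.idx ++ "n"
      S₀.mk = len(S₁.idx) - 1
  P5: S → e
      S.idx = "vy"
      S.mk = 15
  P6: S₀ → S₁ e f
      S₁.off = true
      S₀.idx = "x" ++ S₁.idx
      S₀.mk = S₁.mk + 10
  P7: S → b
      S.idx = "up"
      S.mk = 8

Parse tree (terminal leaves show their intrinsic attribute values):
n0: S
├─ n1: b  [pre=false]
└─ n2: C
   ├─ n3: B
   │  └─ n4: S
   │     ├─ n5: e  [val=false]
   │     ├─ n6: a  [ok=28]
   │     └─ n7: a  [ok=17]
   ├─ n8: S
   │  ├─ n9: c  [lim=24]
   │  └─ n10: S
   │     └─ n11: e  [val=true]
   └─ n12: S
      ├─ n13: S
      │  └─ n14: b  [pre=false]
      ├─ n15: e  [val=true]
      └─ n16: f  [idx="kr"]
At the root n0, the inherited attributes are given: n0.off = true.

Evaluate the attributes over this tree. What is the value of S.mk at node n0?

1. n0.off = true  [given at root]
2. n1.pre = false  [terminal]
3. n2.val = 26  [26]
4. n2.acc = "yw"  ["yw"]
5. n3.live = false  [C.val > 26]
6. n4.off = false  [B.live == true]
7. n5.val = false  [terminal]
8. n6.ok = 28  [terminal]
9. n7.ok = 17  [terminal]
10. n4.idx = "uk"  ["uk"]
11. n4.mk = 13  [a₀.ok * -1 + 41]
12. n3.idx = true  [B.live == false]
13. n8.off = true  [B.idx == true]
14. n9.lim = 24  [terminal]
15. n10.off = true  [c.lim > 23]
16. n11.val = true  [terminal]
17. n10.idx = "vy"  ["vy"]
18. n10.mk = 15  [15]
19. n8.idx = "vyn"  [S₁.idx ++ "n"]
20. n8.mk = 1  [len(S₁.idx) - 1]
21. n12.off = true  [S₀.mk > 0]
22. n13.off = true  [true]
23. n14.pre = false  [terminal]
24. n13.idx = "up"  ["up"]
25. n13.mk = 8  [8]
26. n15.val = true  [terminal]
27. n16.idx = "kr"  [terminal]
28. n12.idx = "xup"  ["x" ++ S₁.idx]
29. n12.mk = 18  [S₁.mk + 10]
30. n2.key = -7  [S₀.mk - 8]
31. n2.hot = false  [S₁.mk > 18]
32. n0.idx = "nn"  ["nn"]
33. n0.mk = 7  [C.key + 14]

7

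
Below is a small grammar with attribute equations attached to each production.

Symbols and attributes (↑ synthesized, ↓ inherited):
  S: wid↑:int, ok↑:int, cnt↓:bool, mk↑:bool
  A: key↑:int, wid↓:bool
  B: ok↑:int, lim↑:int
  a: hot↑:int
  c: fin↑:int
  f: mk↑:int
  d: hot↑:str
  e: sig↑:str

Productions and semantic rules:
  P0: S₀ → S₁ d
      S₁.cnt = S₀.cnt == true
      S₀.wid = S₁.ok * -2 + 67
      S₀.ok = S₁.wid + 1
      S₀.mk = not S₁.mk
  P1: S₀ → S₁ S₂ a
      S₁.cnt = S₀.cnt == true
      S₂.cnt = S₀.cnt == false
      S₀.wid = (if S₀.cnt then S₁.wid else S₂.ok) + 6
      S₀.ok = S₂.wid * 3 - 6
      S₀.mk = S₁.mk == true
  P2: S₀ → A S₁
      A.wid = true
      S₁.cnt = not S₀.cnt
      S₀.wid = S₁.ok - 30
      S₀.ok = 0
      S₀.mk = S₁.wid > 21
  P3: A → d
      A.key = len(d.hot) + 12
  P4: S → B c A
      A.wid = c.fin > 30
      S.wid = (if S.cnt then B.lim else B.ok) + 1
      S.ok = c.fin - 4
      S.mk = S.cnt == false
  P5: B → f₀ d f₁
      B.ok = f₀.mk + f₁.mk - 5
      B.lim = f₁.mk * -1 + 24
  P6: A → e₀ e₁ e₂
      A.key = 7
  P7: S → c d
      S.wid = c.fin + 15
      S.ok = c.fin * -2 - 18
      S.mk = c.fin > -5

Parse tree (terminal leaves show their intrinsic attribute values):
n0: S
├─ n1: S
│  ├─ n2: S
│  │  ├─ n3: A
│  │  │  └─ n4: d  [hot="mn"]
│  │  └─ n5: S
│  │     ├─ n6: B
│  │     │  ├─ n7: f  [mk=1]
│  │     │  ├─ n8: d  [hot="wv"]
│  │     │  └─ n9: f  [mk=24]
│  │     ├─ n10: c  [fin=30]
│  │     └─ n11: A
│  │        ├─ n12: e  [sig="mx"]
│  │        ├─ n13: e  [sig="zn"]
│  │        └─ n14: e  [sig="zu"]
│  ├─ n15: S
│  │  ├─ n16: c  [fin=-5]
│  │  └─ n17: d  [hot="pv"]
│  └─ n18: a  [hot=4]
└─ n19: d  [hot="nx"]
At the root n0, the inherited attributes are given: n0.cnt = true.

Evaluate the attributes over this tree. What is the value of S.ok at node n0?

3

1. n0.cnt = true  [given at root]
2. n1.cnt = true  [S₀.cnt == true]
3. n2.cnt = true  [S₀.cnt == true]
4. n3.wid = true  [true]
5. n4.hot = "mn"  [terminal]
6. n3.key = 14  [len(d.hot) + 12]
7. n5.cnt = false  [not S₀.cnt]
8. n7.mk = 1  [terminal]
9. n8.hot = "wv"  [terminal]
10. n9.mk = 24  [terminal]
11. n6.ok = 20  [f₀.mk + f₁.mk - 5]
12. n6.lim = 0  [f₁.mk * -1 + 24]
13. n10.fin = 30  [terminal]
14. n11.wid = false  [c.fin > 30]
15. n12.sig = "mx"  [terminal]
16. n13.sig = "zn"  [terminal]
17. n14.sig = "zu"  [terminal]
18. n11.key = 7  [7]
19. n5.wid = 21  [(if S.cnt then B.lim else B.ok) + 1]
20. n5.ok = 26  [c.fin - 4]
21. n5.mk = true  [S.cnt == false]
22. n2.wid = -4  [S₁.ok - 30]
23. n2.ok = 0  [0]
24. n2.mk = false  [S₁.wid > 21]
25. n15.cnt = false  [S₀.cnt == false]
26. n16.fin = -5  [terminal]
27. n17.hot = "pv"  [terminal]
28. n15.wid = 10  [c.fin + 15]
29. n15.ok = -8  [c.fin * -2 - 18]
30. n15.mk = false  [c.fin > -5]
31. n18.hot = 4  [terminal]
32. n1.wid = 2  [(if S₀.cnt then S₁.wid else S₂.ok) + 6]
33. n1.ok = 24  [S₂.wid * 3 - 6]
34. n1.mk = false  [S₁.mk == true]
35. n19.hot = "nx"  [terminal]
36. n0.wid = 19  [S₁.ok * -2 + 67]
37. n0.ok = 3  [S₁.wid + 1]
38. n0.mk = true  [not S₁.mk]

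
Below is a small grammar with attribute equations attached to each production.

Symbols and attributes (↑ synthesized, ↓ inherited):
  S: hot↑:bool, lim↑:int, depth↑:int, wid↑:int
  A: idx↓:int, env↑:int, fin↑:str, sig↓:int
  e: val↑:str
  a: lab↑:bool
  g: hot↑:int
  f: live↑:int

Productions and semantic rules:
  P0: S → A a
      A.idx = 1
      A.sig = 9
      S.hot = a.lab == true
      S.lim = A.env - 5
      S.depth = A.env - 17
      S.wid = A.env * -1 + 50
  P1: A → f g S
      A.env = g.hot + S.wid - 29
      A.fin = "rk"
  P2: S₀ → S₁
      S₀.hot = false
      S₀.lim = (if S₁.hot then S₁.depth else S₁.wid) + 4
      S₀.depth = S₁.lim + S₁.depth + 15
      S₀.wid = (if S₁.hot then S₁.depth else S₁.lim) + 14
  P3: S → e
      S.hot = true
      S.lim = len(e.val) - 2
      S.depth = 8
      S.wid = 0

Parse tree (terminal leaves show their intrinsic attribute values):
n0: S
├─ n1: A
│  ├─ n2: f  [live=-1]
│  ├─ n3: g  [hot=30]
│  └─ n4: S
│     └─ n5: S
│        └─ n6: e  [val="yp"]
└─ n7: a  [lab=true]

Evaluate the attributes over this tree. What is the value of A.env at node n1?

23

1. n1.idx = 1  [1]
2. n1.sig = 9  [9]
3. n2.live = -1  [terminal]
4. n3.hot = 30  [terminal]
5. n6.val = "yp"  [terminal]
6. n5.hot = true  [true]
7. n5.lim = 0  [len(e.val) - 2]
8. n5.depth = 8  [8]
9. n5.wid = 0  [0]
10. n4.hot = false  [false]
11. n4.lim = 12  [(if S₁.hot then S₁.depth else S₁.wid) + 4]
12. n4.depth = 23  [S₁.lim + S₁.depth + 15]
13. n4.wid = 22  [(if S₁.hot then S₁.depth else S₁.lim) + 14]
14. n1.env = 23  [g.hot + S.wid - 29]
15. n1.fin = "rk"  ["rk"]
16. n7.lab = true  [terminal]
17. n0.hot = true  [a.lab == true]
18. n0.lim = 18  [A.env - 5]
19. n0.depth = 6  [A.env - 17]
20. n0.wid = 27  [A.env * -1 + 50]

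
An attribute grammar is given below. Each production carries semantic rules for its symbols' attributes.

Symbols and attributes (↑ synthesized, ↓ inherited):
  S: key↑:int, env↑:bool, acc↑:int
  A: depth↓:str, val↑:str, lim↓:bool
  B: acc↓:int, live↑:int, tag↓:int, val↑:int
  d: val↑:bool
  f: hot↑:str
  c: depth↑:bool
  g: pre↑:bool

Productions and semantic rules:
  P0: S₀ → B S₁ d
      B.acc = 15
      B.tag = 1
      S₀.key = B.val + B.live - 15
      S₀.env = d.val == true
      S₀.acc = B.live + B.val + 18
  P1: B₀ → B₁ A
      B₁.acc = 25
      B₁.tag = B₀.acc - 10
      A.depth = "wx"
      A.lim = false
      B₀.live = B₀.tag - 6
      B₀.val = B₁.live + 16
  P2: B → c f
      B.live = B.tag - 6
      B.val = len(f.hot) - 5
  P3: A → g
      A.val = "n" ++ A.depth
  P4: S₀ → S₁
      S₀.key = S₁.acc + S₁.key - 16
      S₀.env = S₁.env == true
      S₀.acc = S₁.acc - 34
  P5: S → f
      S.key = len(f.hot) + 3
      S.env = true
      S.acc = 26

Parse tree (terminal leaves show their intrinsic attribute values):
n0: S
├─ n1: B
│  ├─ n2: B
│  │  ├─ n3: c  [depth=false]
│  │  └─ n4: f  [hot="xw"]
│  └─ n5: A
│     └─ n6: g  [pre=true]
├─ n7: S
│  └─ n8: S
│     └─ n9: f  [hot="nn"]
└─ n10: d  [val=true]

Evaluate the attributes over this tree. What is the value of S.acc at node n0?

28

1. n1.acc = 15  [15]
2. n1.tag = 1  [1]
3. n2.acc = 25  [25]
4. n2.tag = 5  [B₀.acc - 10]
5. n3.depth = false  [terminal]
6. n4.hot = "xw"  [terminal]
7. n2.live = -1  [B.tag - 6]
8. n2.val = -3  [len(f.hot) - 5]
9. n5.depth = "wx"  ["wx"]
10. n5.lim = false  [false]
11. n6.pre = true  [terminal]
12. n5.val = "nwx"  ["n" ++ A.depth]
13. n1.live = -5  [B₀.tag - 6]
14. n1.val = 15  [B₁.live + 16]
15. n9.hot = "nn"  [terminal]
16. n8.key = 5  [len(f.hot) + 3]
17. n8.env = true  [true]
18. n8.acc = 26  [26]
19. n7.key = 15  [S₁.acc + S₁.key - 16]
20. n7.env = true  [S₁.env == true]
21. n7.acc = -8  [S₁.acc - 34]
22. n10.val = true  [terminal]
23. n0.key = -5  [B.val + B.live - 15]
24. n0.env = true  [d.val == true]
25. n0.acc = 28  [B.live + B.val + 18]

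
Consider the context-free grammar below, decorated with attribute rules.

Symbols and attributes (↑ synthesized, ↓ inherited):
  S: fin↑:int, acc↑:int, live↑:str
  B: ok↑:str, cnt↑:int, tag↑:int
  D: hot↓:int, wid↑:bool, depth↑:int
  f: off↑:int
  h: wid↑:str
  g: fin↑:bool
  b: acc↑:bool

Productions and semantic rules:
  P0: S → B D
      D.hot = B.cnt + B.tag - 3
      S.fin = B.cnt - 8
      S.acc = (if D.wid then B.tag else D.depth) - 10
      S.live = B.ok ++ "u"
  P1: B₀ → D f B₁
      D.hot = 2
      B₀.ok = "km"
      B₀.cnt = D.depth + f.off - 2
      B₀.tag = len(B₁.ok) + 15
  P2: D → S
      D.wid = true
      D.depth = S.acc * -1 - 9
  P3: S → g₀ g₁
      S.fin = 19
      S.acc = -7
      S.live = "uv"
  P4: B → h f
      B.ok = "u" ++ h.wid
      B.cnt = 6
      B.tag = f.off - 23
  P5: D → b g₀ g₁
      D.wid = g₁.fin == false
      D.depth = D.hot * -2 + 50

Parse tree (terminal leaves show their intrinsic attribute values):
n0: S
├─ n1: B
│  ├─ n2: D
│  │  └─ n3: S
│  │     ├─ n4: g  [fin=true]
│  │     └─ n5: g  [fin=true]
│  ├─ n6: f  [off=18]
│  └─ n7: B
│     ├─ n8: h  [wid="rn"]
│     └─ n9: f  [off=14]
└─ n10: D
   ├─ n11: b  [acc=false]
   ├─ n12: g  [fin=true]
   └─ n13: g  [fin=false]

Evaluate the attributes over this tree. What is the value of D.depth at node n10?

-8

1. n2.hot = 2  [2]
2. n4.fin = true  [terminal]
3. n5.fin = true  [terminal]
4. n3.fin = 19  [19]
5. n3.acc = -7  [-7]
6. n3.live = "uv"  ["uv"]
7. n2.wid = true  [true]
8. n2.depth = -2  [S.acc * -1 - 9]
9. n6.off = 18  [terminal]
10. n8.wid = "rn"  [terminal]
11. n9.off = 14  [terminal]
12. n7.ok = "urn"  ["u" ++ h.wid]
13. n7.cnt = 6  [6]
14. n7.tag = -9  [f.off - 23]
15. n1.ok = "km"  ["km"]
16. n1.cnt = 14  [D.depth + f.off - 2]
17. n1.tag = 18  [len(B₁.ok) + 15]
18. n10.hot = 29  [B.cnt + B.tag - 3]
19. n11.acc = false  [terminal]
20. n12.fin = true  [terminal]
21. n13.fin = false  [terminal]
22. n10.wid = true  [g₁.fin == false]
23. n10.depth = -8  [D.hot * -2 + 50]
24. n0.fin = 6  [B.cnt - 8]
25. n0.acc = 8  [(if D.wid then B.tag else D.depth) - 10]
26. n0.live = "kmu"  [B.ok ++ "u"]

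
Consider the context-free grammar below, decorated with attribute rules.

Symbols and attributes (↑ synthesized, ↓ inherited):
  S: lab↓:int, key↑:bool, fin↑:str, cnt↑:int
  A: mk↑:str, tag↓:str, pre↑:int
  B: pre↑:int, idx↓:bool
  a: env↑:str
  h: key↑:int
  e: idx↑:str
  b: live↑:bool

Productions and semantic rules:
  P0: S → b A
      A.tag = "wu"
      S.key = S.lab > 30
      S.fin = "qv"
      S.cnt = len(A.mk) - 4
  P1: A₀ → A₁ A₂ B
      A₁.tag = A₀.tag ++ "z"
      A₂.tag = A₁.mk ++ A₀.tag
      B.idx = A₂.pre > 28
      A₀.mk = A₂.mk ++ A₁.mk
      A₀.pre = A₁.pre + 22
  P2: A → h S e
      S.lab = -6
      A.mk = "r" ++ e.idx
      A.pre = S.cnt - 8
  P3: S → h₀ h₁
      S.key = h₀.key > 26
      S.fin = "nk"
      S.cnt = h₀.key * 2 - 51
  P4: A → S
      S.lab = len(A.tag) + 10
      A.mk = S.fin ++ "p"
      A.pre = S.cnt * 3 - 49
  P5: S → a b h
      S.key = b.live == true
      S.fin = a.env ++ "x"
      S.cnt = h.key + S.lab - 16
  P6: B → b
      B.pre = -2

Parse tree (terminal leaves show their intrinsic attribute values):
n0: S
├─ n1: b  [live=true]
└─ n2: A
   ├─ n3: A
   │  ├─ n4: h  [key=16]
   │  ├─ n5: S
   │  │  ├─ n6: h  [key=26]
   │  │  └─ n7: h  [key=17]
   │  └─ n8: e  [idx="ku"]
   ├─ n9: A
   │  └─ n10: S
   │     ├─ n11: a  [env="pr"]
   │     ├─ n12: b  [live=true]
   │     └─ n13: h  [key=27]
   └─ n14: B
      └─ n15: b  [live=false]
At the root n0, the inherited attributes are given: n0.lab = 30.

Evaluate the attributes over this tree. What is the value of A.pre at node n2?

1. n0.lab = 30  [given at root]
2. n1.live = true  [terminal]
3. n2.tag = "wu"  ["wu"]
4. n3.tag = "wuz"  [A₀.tag ++ "z"]
5. n4.key = 16  [terminal]
6. n5.lab = -6  [-6]
7. n6.key = 26  [terminal]
8. n7.key = 17  [terminal]
9. n5.key = false  [h₀.key > 26]
10. n5.fin = "nk"  ["nk"]
11. n5.cnt = 1  [h₀.key * 2 - 51]
12. n8.idx = "ku"  [terminal]
13. n3.mk = "rku"  ["r" ++ e.idx]
14. n3.pre = -7  [S.cnt - 8]
15. n9.tag = "rkuwu"  [A₁.mk ++ A₀.tag]
16. n10.lab = 15  [len(A.tag) + 10]
17. n11.env = "pr"  [terminal]
18. n12.live = true  [terminal]
19. n13.key = 27  [terminal]
20. n10.key = true  [b.live == true]
21. n10.fin = "prx"  [a.env ++ "x"]
22. n10.cnt = 26  [h.key + S.lab - 16]
23. n9.mk = "prxp"  [S.fin ++ "p"]
24. n9.pre = 29  [S.cnt * 3 - 49]
25. n14.idx = true  [A₂.pre > 28]
26. n15.live = false  [terminal]
27. n14.pre = -2  [-2]
28. n2.mk = "prxprku"  [A₂.mk ++ A₁.mk]
29. n2.pre = 15  [A₁.pre + 22]
30. n0.key = false  [S.lab > 30]
31. n0.fin = "qv"  ["qv"]
32. n0.cnt = 3  [len(A.mk) - 4]

15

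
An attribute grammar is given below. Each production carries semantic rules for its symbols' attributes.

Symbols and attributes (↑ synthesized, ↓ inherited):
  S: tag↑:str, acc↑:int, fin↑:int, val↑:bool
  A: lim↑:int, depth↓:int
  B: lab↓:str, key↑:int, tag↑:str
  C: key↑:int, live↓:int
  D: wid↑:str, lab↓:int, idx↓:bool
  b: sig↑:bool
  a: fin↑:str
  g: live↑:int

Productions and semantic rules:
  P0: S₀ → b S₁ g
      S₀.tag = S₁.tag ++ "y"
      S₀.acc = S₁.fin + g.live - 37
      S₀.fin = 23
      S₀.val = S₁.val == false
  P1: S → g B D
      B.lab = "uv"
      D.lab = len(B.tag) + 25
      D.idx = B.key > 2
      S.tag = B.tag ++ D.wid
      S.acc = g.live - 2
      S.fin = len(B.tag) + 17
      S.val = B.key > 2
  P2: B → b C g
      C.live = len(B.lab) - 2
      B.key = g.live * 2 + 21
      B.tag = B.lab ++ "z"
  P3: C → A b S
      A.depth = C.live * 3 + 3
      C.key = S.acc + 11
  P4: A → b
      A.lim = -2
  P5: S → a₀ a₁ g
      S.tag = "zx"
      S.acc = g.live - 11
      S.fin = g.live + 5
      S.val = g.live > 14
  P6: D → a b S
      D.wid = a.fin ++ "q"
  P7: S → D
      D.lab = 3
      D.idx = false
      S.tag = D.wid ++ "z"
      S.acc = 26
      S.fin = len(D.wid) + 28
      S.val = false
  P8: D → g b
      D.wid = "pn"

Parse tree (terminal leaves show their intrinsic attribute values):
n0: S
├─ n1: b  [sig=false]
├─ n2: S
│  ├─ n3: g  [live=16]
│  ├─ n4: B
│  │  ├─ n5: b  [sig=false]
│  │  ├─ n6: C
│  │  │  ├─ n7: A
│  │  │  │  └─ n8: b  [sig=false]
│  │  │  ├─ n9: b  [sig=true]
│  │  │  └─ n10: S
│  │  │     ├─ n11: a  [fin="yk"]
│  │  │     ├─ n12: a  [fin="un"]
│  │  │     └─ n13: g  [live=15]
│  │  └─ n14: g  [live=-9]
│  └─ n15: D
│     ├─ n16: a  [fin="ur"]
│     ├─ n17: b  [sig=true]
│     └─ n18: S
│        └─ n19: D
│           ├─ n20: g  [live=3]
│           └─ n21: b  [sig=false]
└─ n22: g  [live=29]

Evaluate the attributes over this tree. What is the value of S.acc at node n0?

1. n1.sig = false  [terminal]
2. n3.live = 16  [terminal]
3. n4.lab = "uv"  ["uv"]
4. n5.sig = false  [terminal]
5. n6.live = 0  [len(B.lab) - 2]
6. n7.depth = 3  [C.live * 3 + 3]
7. n8.sig = false  [terminal]
8. n7.lim = -2  [-2]
9. n9.sig = true  [terminal]
10. n11.fin = "yk"  [terminal]
11. n12.fin = "un"  [terminal]
12. n13.live = 15  [terminal]
13. n10.tag = "zx"  ["zx"]
14. n10.acc = 4  [g.live - 11]
15. n10.fin = 20  [g.live + 5]
16. n10.val = true  [g.live > 14]
17. n6.key = 15  [S.acc + 11]
18. n14.live = -9  [terminal]
19. n4.key = 3  [g.live * 2 + 21]
20. n4.tag = "uvz"  [B.lab ++ "z"]
21. n15.lab = 28  [len(B.tag) + 25]
22. n15.idx = true  [B.key > 2]
23. n16.fin = "ur"  [terminal]
24. n17.sig = true  [terminal]
25. n19.lab = 3  [3]
26. n19.idx = false  [false]
27. n20.live = 3  [terminal]
28. n21.sig = false  [terminal]
29. n19.wid = "pn"  ["pn"]
30. n18.tag = "pnz"  [D.wid ++ "z"]
31. n18.acc = 26  [26]
32. n18.fin = 30  [len(D.wid) + 28]
33. n18.val = false  [false]
34. n15.wid = "urq"  [a.fin ++ "q"]
35. n2.tag = "uvzurq"  [B.tag ++ D.wid]
36. n2.acc = 14  [g.live - 2]
37. n2.fin = 20  [len(B.tag) + 17]
38. n2.val = true  [B.key > 2]
39. n22.live = 29  [terminal]
40. n0.tag = "uvzurqy"  [S₁.tag ++ "y"]
41. n0.acc = 12  [S₁.fin + g.live - 37]
42. n0.fin = 23  [23]
43. n0.val = false  [S₁.val == false]

12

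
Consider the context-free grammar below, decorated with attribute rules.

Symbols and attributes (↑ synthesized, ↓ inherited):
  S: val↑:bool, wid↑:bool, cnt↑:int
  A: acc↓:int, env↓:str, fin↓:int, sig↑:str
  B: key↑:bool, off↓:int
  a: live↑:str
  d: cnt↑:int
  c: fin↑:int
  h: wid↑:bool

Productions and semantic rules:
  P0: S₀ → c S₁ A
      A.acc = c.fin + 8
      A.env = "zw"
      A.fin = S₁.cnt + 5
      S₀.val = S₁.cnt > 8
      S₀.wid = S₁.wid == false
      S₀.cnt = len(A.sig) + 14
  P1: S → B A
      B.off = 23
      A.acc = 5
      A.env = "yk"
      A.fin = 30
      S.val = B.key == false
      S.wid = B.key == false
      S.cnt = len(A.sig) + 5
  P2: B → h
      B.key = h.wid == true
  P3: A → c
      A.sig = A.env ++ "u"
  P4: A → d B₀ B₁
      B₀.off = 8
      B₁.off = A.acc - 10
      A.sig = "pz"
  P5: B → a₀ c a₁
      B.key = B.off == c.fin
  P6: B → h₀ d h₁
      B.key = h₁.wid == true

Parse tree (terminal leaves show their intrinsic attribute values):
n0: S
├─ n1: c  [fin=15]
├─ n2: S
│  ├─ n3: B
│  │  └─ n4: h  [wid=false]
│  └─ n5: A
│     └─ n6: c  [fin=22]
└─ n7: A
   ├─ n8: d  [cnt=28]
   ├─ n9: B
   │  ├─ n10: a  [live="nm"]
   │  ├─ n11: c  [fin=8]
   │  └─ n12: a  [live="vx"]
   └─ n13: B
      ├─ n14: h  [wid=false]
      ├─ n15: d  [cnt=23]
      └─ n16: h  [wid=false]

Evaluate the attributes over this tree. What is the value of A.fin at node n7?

1. n1.fin = 15  [terminal]
2. n3.off = 23  [23]
3. n4.wid = false  [terminal]
4. n3.key = false  [h.wid == true]
5. n5.acc = 5  [5]
6. n5.env = "yk"  ["yk"]
7. n5.fin = 30  [30]
8. n6.fin = 22  [terminal]
9. n5.sig = "yku"  [A.env ++ "u"]
10. n2.val = true  [B.key == false]
11. n2.wid = true  [B.key == false]
12. n2.cnt = 8  [len(A.sig) + 5]
13. n7.acc = 23  [c.fin + 8]
14. n7.env = "zw"  ["zw"]
15. n7.fin = 13  [S₁.cnt + 5]
16. n8.cnt = 28  [terminal]
17. n9.off = 8  [8]
18. n10.live = "nm"  [terminal]
19. n11.fin = 8  [terminal]
20. n12.live = "vx"  [terminal]
21. n9.key = true  [B.off == c.fin]
22. n13.off = 13  [A.acc - 10]
23. n14.wid = false  [terminal]
24. n15.cnt = 23  [terminal]
25. n16.wid = false  [terminal]
26. n13.key = false  [h₁.wid == true]
27. n7.sig = "pz"  ["pz"]
28. n0.val = false  [S₁.cnt > 8]
29. n0.wid = false  [S₁.wid == false]
30. n0.cnt = 16  [len(A.sig) + 14]

13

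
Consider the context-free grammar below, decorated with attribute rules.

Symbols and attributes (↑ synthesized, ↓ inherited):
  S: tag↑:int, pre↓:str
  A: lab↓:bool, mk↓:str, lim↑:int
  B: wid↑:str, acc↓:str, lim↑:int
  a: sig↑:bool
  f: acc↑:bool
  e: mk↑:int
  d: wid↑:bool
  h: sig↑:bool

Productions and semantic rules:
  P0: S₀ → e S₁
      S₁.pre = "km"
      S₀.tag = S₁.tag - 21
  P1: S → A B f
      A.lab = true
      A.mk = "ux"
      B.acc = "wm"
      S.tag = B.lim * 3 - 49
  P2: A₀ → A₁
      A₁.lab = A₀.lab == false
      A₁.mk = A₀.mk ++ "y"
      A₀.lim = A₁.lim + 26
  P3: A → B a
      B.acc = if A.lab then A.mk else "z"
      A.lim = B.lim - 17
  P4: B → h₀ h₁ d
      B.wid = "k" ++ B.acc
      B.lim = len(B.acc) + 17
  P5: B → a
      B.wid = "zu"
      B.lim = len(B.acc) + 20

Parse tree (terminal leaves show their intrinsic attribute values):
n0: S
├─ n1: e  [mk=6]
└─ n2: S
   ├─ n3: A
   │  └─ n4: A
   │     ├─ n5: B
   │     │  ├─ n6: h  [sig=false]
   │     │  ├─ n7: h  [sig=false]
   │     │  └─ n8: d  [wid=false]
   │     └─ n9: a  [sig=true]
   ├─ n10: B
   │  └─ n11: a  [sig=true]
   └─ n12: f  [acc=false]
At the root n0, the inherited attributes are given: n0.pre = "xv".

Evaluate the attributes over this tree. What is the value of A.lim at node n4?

1. n0.pre = "xv"  [given at root]
2. n1.mk = 6  [terminal]
3. n2.pre = "km"  ["km"]
4. n3.lab = true  [true]
5. n3.mk = "ux"  ["ux"]
6. n4.lab = false  [A₀.lab == false]
7. n4.mk = "uxy"  [A₀.mk ++ "y"]
8. n5.acc = "z"  [if A.lab then A.mk else "z"]
9. n6.sig = false  [terminal]
10. n7.sig = false  [terminal]
11. n8.wid = false  [terminal]
12. n5.wid = "kz"  ["k" ++ B.acc]
13. n5.lim = 18  [len(B.acc) + 17]
14. n9.sig = true  [terminal]
15. n4.lim = 1  [B.lim - 17]
16. n3.lim = 27  [A₁.lim + 26]
17. n10.acc = "wm"  ["wm"]
18. n11.sig = true  [terminal]
19. n10.wid = "zu"  ["zu"]
20. n10.lim = 22  [len(B.acc) + 20]
21. n12.acc = false  [terminal]
22. n2.tag = 17  [B.lim * 3 - 49]
23. n0.tag = -4  [S₁.tag - 21]

1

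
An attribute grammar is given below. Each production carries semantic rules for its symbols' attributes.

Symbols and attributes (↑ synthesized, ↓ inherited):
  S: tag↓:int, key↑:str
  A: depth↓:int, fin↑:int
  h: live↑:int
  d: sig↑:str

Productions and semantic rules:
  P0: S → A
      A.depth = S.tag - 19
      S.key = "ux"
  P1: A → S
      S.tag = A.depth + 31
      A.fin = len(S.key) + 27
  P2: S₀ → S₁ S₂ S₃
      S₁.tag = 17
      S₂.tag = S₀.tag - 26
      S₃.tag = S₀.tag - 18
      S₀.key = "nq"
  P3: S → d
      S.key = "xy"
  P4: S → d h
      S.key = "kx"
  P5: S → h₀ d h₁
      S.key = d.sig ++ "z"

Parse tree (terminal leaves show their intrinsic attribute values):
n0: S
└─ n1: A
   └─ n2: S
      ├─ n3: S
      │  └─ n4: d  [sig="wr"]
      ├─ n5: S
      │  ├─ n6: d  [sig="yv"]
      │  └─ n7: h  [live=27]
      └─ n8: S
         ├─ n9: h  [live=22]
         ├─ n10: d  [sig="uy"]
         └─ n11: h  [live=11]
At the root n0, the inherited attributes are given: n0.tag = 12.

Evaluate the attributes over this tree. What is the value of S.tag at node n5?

-2

1. n0.tag = 12  [given at root]
2. n1.depth = -7  [S.tag - 19]
3. n2.tag = 24  [A.depth + 31]
4. n3.tag = 17  [17]
5. n4.sig = "wr"  [terminal]
6. n3.key = "xy"  ["xy"]
7. n5.tag = -2  [S₀.tag - 26]
8. n6.sig = "yv"  [terminal]
9. n7.live = 27  [terminal]
10. n5.key = "kx"  ["kx"]
11. n8.tag = 6  [S₀.tag - 18]
12. n9.live = 22  [terminal]
13. n10.sig = "uy"  [terminal]
14. n11.live = 11  [terminal]
15. n8.key = "uyz"  [d.sig ++ "z"]
16. n2.key = "nq"  ["nq"]
17. n1.fin = 29  [len(S.key) + 27]
18. n0.key = "ux"  ["ux"]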